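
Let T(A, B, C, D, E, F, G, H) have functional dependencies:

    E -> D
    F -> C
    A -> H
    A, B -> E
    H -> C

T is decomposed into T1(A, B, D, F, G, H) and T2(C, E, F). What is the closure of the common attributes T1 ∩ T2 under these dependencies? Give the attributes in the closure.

C, F

T1 ∩ T2 = {F}.
F → C applies, adding C
Closure: {C, F}.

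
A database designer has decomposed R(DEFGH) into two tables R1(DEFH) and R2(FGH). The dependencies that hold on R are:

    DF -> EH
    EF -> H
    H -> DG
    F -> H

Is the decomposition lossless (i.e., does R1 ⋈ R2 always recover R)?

Common attributes: R1 ∩ R2 = {FH}.
Closure of {FH}: H → DG applies, adding DG; DF → EH applies, adding E. So (FH)⁺ = {DEFGH}.
This closure contains every attribute of R1, so R1 ∩ R2 → R1. The join is lossless.

Yes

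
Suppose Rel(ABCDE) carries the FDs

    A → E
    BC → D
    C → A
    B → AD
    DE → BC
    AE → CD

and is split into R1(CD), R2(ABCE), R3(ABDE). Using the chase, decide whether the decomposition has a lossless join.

Chase test. Columns are ABCDE; row i has aⱼ where attribute j ∈ Ri, else bᵢⱼ.
Initial tableau (one row per fragment):
  row 1: b11 b12 a3 a4 b15
  row 2: a1 a2 a3 b24 a5
  row 3: a1 a2 b33 a4 a5
Rows 1 and 2 agree on C; apply C→A and equate their A entries.
Rows 2 and 3 agree on B; apply B→AD and equate their AD entries.
Rows 2 and 3 agree on DE; apply DE→BC and equate their BC entries.
Rows 1 and 2 agree on A; apply A→E and equate their E entries.
Rows 1 and 2 agree on DE; apply DE→BC and equate their BC entries.
Row 1 is now all distinguished symbols — the join is lossless.

Yes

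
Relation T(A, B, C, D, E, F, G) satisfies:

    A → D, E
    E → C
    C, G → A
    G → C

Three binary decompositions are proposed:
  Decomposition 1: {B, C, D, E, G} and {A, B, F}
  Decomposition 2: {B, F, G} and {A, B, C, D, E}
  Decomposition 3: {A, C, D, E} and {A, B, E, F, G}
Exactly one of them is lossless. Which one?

Decomposition 1: common = {B}, closure = {B} → lossy.
Decomposition 2: common = {B}, closure = {B} → lossy.
Decomposition 3: common = {A, E}, closure = {A, C, D, E} → lossless.

Decomposition 3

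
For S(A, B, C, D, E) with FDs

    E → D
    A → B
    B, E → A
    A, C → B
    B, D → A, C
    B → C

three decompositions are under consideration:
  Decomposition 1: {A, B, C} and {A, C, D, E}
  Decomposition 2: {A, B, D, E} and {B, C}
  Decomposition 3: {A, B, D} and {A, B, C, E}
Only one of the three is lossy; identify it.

Decomposition 3

Decomposition 1: common = {A, C}, closure = {A, B, C} → lossless.
Decomposition 2: common = {B}, closure = {B, C} → lossless.
Decomposition 3: common = {A, B}, closure = {A, B, C} → lossy.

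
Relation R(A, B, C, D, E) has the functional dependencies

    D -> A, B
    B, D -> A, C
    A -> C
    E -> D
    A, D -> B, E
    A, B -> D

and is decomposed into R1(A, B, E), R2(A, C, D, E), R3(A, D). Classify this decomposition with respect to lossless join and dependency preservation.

lossless and dependency-preserving

Lossless test (chase): Rows 2 and 3 agree on D; apply D→A, B and equate their A, B entries. Rows 2 and 3 agree on B, D; apply B, D→A, C and equate their A, C entries. Rows 1 and 2 agree on A; apply A→C and equate their C entries. Rows 1 and 2 agree on E; apply E→D and equate their D entries. Rows 1 and 2 agree on A, D; apply A, D→B, E and equate their B, E entries. Rows 1 and 3 agree on A, D; apply A, D→B, E and equate their B, E entries. Row 1 is now all distinguished symbols — the join is lossless.
Dependency preservation: D → A, B; B, D → A, C; A, D → B, E; A, B → D are not contained in any single fragment, but the restricted closure of each left-hand side across the fragments still reaches the right-hand side; the remaining FDs each lie inside some fragment. All dependencies are preserved.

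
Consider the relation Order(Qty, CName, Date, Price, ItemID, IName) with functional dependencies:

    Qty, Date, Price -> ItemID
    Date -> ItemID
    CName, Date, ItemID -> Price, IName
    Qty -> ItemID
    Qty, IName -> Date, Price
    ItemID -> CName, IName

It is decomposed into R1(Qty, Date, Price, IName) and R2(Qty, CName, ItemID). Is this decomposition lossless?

Yes

Common attributes: R1 ∩ R2 = {Qty}.
Closure of {Qty}: Qty → ItemID applies, adding ItemID; ItemID → CName, IName applies, adding CName, IName; Qty, IName → Date, Price applies, adding Date, Price. So (Qty)⁺ = {Qty, CName, Date, Price, ItemID, IName}.
This closure contains every attribute of R1, so R1 ∩ R2 → R1. The join is lossless.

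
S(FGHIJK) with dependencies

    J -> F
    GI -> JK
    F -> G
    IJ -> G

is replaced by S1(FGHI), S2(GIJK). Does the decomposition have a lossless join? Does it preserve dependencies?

Lossless test: (GI)⁺ = {FGIJK}, which contains all of one fragment — lossless.
Dependency preservation: the restricted closure of {J} across the fragments never reaches {F}, so J → F cannot be enforced without a join — not preserved.

lossless but not dependency-preserving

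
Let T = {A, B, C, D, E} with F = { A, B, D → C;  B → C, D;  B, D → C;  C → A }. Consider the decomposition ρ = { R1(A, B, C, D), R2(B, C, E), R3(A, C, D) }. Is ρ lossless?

Chase test. Columns are A, B, C, D, E; row i has aⱼ where attribute j ∈ Ri, else bᵢⱼ.
Initial tableau (one row per fragment):
  row 1: a1 a2 a3 a4 b15
  row 2: b21 a2 a3 b24 a5
  row 3: a1 b32 a3 a4 b35
Rows 1 and 2 agree on B; apply B→C, D and equate their C, D entries.
Rows 1 and 2 agree on C; apply C→A and equate their A entries.
Row 2 is now all distinguished symbols — the join is lossless.

Yes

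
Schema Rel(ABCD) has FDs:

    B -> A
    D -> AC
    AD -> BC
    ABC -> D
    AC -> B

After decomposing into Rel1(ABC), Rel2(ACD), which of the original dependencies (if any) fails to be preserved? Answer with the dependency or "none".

B → A lies within Rel1.
D → AC lies within Rel2.
AD → BC: restricted closure across fragments reaches BC.
ABC → D: restricted closure across fragments reaches D.
AC → B lies within Rel1.
Every dependency is enforceable on the fragments, so the decomposition is dependency-preserving.

none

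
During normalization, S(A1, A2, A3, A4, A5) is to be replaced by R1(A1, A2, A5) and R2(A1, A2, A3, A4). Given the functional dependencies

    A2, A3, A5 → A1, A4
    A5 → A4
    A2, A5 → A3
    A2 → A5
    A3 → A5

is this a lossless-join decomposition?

Common attributes: R1 ∩ R2 = {A1, A2}.
Closure of {A1, A2}: A2 → A5 applies, adding A5; A5 → A4 applies, adding A4; A2, A5 → A3 applies, adding A3. So (A1, A2)⁺ = {A1, A2, A3, A4, A5}.
This closure contains every attribute of R1, so R1 ∩ R2 → R1. The join is lossless.

Yes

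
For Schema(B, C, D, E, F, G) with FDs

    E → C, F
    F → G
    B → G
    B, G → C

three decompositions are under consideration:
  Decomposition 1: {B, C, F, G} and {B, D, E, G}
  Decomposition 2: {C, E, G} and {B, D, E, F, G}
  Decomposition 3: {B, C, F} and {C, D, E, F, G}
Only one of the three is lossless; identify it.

Decomposition 2

Decomposition 1: common = {B, G}, closure = {B, C, G} → lossy.
Decomposition 2: common = {E, G}, closure = {C, E, F, G} → lossless.
Decomposition 3: common = {C, F}, closure = {C, F, G} → lossy.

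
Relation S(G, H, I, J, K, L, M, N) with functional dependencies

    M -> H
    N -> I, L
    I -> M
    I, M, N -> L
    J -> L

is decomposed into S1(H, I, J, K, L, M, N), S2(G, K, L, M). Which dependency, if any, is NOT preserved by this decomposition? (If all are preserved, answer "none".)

none

M → H lies within S1.
N → I, L lies within S1.
I → M lies within S1.
I, M, N → L lies within S1.
J → L lies within S1.
Every dependency is enforceable on the fragments, so the decomposition is dependency-preserving.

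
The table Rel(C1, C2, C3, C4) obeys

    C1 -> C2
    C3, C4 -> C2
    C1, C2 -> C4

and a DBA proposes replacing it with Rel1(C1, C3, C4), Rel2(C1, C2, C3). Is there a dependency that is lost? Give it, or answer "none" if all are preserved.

Check C3, C4 → C2: no single fragment contains all of {C2, C3, C4}, and the restricted closure of {C3, C4} across the fragments never reaches {C2}.
C1 → C2 is preserved.
C1, C2 → C4 is preserved.

C3, C4 -> C2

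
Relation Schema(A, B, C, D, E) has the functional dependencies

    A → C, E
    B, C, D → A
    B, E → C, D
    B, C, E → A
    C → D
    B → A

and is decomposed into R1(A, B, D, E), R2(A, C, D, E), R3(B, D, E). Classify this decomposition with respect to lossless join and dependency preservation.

lossless and dependency-preserving

Lossless test (chase): Rows 1 and 2 agree on A; apply A→C, E and equate their C, E entries. Rows 1 and 3 agree on B, E; apply B, E→C, D and equate their C, D entries. Rows 1 and 3 agree on B, C, E; apply B, C, E→A and equate their A entries. Row 1 is now all distinguished symbols — the join is lossless.
Dependency preservation: B, C, D → A; B, E → C, D; B, C, E → A are not contained in any single fragment, but the restricted closure of each left-hand side across the fragments still reaches the right-hand side; the remaining FDs each lie inside some fragment. All dependencies are preserved.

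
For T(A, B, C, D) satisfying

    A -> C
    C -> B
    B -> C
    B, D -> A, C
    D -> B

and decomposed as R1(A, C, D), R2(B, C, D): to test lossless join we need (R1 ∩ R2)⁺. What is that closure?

A, B, C, D

R1 ∩ R2 = {C, D}.
C → B applies, adding B
B, D → A, C applies, adding A
Closure: {A, B, C, D}.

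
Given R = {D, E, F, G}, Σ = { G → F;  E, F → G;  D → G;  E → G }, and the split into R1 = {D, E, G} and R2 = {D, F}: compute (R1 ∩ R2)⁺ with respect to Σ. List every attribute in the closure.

D, F, G

R1 ∩ R2 = {D}.
D → G applies, adding G
G → F applies, adding F
Closure: {D, F, G}.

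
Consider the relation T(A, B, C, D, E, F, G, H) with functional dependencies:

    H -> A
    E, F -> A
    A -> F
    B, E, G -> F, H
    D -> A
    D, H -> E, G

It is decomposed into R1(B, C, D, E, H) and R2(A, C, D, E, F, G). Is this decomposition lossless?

No

Common attributes: R1 ∩ R2 = {C, D, E}.
Closure of {C, D, E}: D → A applies, adding A; A → F applies, adding F. So (C, D, E)⁺ = {A, C, D, E, F}.
The closure contains neither all of R1 = {B, C, D, E, H} nor all of R2 = {A, C, D, E, F, G}, so the common attributes are not a superkey of either fragment. The join is lossy.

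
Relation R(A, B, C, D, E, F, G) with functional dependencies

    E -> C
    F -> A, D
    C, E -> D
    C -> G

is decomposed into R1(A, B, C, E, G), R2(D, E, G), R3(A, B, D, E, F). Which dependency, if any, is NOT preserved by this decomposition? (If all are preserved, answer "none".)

none

E → C lies within R1.
F → A, D lies within R3.
C, E → D: restricted closure across fragments reaches D.
C → G lies within R1.
Every dependency is enforceable on the fragments, so the decomposition is dependency-preserving.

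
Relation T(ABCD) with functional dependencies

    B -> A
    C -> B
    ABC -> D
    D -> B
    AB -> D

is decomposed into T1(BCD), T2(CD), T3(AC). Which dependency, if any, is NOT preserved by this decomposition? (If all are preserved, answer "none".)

B -> A

Check B → A: no single fragment contains all of {AB}, and the restricted closure of {B} across the fragments never reaches {A}.
C → B is preserved.
ABC → D is preserved.
D → B is preserved.
AB → D is preserved.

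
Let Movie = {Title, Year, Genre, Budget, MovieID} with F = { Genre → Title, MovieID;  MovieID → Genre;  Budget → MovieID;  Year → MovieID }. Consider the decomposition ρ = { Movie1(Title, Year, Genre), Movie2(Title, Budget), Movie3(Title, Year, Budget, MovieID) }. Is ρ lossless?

Chase test. Columns are Title, Year, Genre, Budget, MovieID; row i has aⱼ where attribute j ∈ Moviei, else bᵢⱼ.
Initial tableau (one row per fragment):
  row 1: a1 a2 a3 b14 b15
  row 2: a1 b22 b23 a4 b25
  row 3: a1 a2 b33 a4 a5
Rows 2 and 3 agree on Budget; apply Budget→MovieID and equate their MovieID entries.
Rows 1 and 3 agree on Year; apply Year→MovieID and equate their MovieID entries.
Rows 1 and 2 agree on MovieID; apply MovieID→Genre and equate their Genre entries.
Rows 1 and 3 agree on MovieID; apply MovieID→Genre and equate their Genre entries.
Row 3 is now all distinguished symbols — the join is lossless.

Yes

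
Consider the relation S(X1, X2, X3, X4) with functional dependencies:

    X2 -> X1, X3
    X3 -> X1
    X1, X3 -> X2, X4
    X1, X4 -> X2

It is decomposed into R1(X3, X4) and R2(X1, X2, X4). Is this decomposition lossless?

No

Common attributes: R1 ∩ R2 = {X4}.
No dependency enlarges {X4}, so (X4)⁺ = {X4}.
The closure contains neither all of R1 = {X3, X4} nor all of R2 = {X1, X2, X4}, so the common attributes are not a superkey of either fragment. The join is lossy.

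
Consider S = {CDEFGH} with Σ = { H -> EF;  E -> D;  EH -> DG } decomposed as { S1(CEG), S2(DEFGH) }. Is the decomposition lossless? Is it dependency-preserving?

lossy but dependency-preserving

Lossless test: (EG)⁺ = {DEG}, which is a superkey of neither fragment — lossy.
Dependency preservation: every FD's attributes lie within a single fragment, so each can be enforced locally — preserved.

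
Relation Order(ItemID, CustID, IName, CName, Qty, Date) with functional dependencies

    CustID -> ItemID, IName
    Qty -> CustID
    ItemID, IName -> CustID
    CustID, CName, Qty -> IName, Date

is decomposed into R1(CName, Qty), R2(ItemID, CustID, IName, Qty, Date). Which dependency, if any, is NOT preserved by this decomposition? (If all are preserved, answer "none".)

CustID, CName, Qty -> IName, Date

Check CustID, CName, Qty → IName, Date: no single fragment contains all of {CustID, IName, CName, Qty, Date}, and the restricted closure of {CustID, CName, Qty} across the fragments never reaches {IName, Date}.
CustID → ItemID, IName is preserved.
Qty → CustID is preserved.
ItemID, IName → CustID is preserved.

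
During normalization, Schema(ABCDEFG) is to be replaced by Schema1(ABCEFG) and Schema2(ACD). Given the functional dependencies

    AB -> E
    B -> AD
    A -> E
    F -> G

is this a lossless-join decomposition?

No

Common attributes: Schema1 ∩ Schema2 = {AC}.
Closure of {AC}: A → E applies, adding E. So (AC)⁺ = {ACE}.
The closure contains neither all of Schema1 = {ABCEFG} nor all of Schema2 = {ACD}, so the common attributes are not a superkey of either fragment. The join is lossy.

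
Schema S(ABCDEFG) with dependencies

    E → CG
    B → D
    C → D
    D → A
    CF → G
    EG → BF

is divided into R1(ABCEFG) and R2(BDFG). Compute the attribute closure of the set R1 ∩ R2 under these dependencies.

R1 ∩ R2 = {BFG}.
B → D applies, adding D
D → A applies, adding A
Closure: {ABDFG}.

ABDFG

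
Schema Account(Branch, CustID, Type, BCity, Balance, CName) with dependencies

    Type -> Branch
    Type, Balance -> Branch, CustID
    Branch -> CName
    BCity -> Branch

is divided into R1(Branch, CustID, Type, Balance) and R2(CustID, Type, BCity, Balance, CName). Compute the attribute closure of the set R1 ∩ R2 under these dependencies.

R1 ∩ R2 = {CustID, Type, Balance}.
Type → Branch applies, adding Branch
Branch → CName applies, adding CName
Closure: {Branch, CustID, Type, Balance, CName}.

Branch, CustID, Type, Balance, CName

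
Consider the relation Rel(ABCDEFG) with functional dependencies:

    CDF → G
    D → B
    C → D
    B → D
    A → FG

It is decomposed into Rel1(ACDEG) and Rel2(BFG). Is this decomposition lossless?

No

Common attributes: Rel1 ∩ Rel2 = {G}.
No dependency enlarges {G}, so (G)⁺ = {G}.
The closure contains neither all of Rel1 = {ACDEG} nor all of Rel2 = {BFG}, so the common attributes are not a superkey of either fragment. The join is lossy.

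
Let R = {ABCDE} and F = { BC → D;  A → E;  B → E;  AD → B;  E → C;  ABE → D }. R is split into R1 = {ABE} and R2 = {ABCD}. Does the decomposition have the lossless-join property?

Common attributes: R1 ∩ R2 = {AB}.
Closure of {AB}: A → E applies, adding E; E → C applies, adding C; ABE → D applies, adding D. So (AB)⁺ = {ABCDE}.
This closure contains every attribute of R1, so R1 ∩ R2 → R1. The join is lossless.

Yes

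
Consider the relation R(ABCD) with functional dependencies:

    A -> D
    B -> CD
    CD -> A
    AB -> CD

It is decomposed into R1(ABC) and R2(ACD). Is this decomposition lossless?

Common attributes: R1 ∩ R2 = {AC}.
Closure of {AC}: A → D applies, adding D. So (AC)⁺ = {ACD}.
This closure contains every attribute of R2, so R1 ∩ R2 → R2. The join is lossless.

Yes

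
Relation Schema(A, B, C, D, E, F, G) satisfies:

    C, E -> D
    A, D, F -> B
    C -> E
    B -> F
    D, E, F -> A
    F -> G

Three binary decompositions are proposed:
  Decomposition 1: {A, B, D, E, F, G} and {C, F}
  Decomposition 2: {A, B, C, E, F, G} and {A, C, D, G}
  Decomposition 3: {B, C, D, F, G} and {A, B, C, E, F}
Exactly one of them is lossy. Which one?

Decomposition 1: common = {F}, closure = {F, G} → lossy.
Decomposition 2: common = {A, C, G}, closure = {A, C, D, E, G} → lossless.
Decomposition 3: common = {B, C, F}, closure = {A, B, C, D, E, F, G} → lossless.

Decomposition 1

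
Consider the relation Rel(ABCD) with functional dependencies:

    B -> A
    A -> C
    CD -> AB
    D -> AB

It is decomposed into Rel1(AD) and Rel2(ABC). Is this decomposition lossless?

No

Common attributes: Rel1 ∩ Rel2 = {A}.
Closure of {A}: A → C applies, adding C. So (A)⁺ = {AC}.
The closure contains neither all of Rel1 = {AD} nor all of Rel2 = {ABC}, so the common attributes are not a superkey of either fragment. The join is lossy.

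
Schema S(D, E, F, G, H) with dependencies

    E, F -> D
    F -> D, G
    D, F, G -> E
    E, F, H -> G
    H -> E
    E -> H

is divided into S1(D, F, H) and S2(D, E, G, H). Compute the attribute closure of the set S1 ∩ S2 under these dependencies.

D, E, H

S1 ∩ S2 = {D, H}.
H → E applies, adding E
Closure: {D, E, H}.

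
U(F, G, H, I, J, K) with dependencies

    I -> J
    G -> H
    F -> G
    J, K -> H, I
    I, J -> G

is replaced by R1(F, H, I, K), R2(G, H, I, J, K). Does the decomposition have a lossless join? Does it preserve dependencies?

lossless but not dependency-preserving

Lossless test: (H, I, K)⁺ = {G, H, I, J, K}, which contains all of one fragment — lossless.
Dependency preservation: the restricted closure of {F} across the fragments never reaches {G}, so F → G cannot be enforced without a join — not preserved.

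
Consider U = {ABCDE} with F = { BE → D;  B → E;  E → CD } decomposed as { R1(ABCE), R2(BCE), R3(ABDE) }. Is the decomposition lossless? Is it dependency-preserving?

Lossless test (chase): Rows 1 and 2 agree on BE; apply BE→D and equate their D entries. Rows 1 and 3 agree on BE; apply BE→D and equate their D entries. Rows 1 and 3 agree on E; apply E→CD and equate their CD entries. Row 1 is now all distinguished symbols — the join is lossless.
Dependency preservation: E → CD is not contained in any single fragment, but the restricted closure of its left-hand side across the fragments still reaches the right-hand side; the remaining FDs each lie inside some fragment. All dependencies are preserved.

lossless and dependency-preserving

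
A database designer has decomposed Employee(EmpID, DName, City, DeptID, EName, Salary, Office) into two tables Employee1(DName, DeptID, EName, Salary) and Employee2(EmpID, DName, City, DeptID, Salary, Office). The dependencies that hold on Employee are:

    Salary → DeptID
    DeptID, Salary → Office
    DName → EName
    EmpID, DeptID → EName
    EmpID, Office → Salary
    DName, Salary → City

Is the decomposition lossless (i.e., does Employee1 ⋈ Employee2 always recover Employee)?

Common attributes: Employee1 ∩ Employee2 = {DName, DeptID, Salary}.
Closure of {DName, DeptID, Salary}: DeptID, Salary → Office applies, adding Office; DName → EName applies, adding EName; DName, Salary → City applies, adding City. So (DName, DeptID, Salary)⁺ = {DName, City, DeptID, EName, Salary, Office}.
This closure contains every attribute of Employee1, so Employee1 ∩ Employee2 → Employee1. The join is lossless.

Yes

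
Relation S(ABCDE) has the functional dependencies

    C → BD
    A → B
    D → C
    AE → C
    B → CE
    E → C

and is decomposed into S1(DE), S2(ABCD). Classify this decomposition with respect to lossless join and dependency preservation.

lossless and dependency-preserving

Lossless test: (D)⁺ = {BCDE}, which contains all of one fragment — lossless.
Dependency preservation: AE → C; B → CE; E → C are not contained in any single fragment, but the restricted closure of each left-hand side across the fragments still reaches the right-hand side; the remaining FDs each lie inside some fragment. All dependencies are preserved.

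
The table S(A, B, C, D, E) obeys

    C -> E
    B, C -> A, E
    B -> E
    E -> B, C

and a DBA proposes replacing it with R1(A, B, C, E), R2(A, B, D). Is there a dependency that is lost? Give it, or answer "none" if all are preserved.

C → E lies within R1.
B, C → A, E lies within R1.
B → E lies within R1.
E → B, C lies within R1.
Every dependency is enforceable on the fragments, so the decomposition is dependency-preserving.

none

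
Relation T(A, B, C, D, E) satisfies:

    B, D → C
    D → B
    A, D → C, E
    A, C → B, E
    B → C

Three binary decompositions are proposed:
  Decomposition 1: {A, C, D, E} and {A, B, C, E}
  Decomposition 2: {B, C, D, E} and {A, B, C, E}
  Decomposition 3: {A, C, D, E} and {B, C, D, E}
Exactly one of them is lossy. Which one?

Decomposition 2

Decomposition 1: common = {A, C, E}, closure = {A, B, C, E} → lossless.
Decomposition 2: common = {B, C, E}, closure = {B, C, E} → lossy.
Decomposition 3: common = {C, D, E}, closure = {B, C, D, E} → lossless.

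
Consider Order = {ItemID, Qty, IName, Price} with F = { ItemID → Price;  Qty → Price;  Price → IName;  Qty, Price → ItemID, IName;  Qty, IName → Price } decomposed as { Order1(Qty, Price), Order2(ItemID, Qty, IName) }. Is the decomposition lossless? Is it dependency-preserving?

Lossless test: (Qty)⁺ = {ItemID, Qty, IName, Price}, which contains all of one fragment — lossless.
Dependency preservation: the restricted closure of {ItemID} across the fragments never reaches {Price}, so ItemID → Price cannot be enforced without a join — not preserved.

lossless but not dependency-preserving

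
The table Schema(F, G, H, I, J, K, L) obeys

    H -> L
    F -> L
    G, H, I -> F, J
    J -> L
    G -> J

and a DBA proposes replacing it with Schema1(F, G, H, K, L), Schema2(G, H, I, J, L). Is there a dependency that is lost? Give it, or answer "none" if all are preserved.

G, H, I -> F, J

Check G, H, I → F, J: no single fragment contains all of {F, G, H, I, J}, and the restricted closure of {G, H, I} across the fragments never reaches {F, J}.
H → L is preserved.
F → L is preserved.
J → L is preserved.
G → J is preserved.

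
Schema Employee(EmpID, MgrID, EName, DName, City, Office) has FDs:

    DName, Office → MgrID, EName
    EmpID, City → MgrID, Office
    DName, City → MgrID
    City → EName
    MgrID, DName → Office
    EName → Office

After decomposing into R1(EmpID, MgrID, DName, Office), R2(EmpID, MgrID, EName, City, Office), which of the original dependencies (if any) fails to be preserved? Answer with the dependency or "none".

Check DName, Office → MgrID, EName: no single fragment contains all of {MgrID, EName, DName, Office}, and the restricted closure of {DName, Office} across the fragments never reaches {MgrID, EName}.
EmpID, City → MgrID, Office is preserved.
DName, City → MgrID is preserved.
City → EName is preserved.
MgrID, DName → Office is preserved.
EName → Office is preserved.

DName, Office → MgrID, EName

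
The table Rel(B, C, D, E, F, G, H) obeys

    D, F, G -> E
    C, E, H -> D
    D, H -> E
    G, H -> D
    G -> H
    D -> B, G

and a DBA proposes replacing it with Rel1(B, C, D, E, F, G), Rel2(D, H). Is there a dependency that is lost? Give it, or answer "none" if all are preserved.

Check C, E, H → D: no single fragment contains all of {C, D, E, H}, and the restricted closure of {C, E, H} across the fragments never reaches {D}.
D, F, G → E is preserved.
D, H → E is preserved.
G, H → D is preserved.
G → H is preserved.
D → B, G is preserved.

C, E, H -> D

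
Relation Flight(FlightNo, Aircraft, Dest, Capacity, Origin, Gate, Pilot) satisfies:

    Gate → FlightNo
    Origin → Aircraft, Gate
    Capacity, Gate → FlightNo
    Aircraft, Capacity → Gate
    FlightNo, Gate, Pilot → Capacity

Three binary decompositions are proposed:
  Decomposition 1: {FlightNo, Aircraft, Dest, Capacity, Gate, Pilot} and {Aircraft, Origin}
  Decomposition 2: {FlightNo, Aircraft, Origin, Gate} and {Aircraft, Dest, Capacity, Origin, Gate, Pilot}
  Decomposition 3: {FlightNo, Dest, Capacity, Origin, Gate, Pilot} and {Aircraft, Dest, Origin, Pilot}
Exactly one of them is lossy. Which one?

Decomposition 1

Decomposition 1: common = {Aircraft}, closure = {Aircraft} → lossy.
Decomposition 2: common = {Aircraft, Origin, Gate}, closure = {FlightNo, Aircraft, Origin, Gate} → lossless.
Decomposition 3: common = {Dest, Origin, Pilot}, closure = {FlightNo, Aircraft, Dest, Capacity, Origin, Gate, Pilot} → lossless.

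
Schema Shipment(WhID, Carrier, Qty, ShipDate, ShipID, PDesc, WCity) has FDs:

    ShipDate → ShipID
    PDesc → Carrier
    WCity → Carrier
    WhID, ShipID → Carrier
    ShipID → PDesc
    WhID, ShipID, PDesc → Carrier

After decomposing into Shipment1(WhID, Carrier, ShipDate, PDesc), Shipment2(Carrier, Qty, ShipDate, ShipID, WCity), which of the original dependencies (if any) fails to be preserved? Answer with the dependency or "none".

Check ShipID → PDesc: no single fragment contains all of {ShipID, PDesc}, and the restricted closure of {ShipID} across the fragments never reaches {PDesc}.
ShipDate → ShipID is preserved.
PDesc → Carrier is preserved.
WCity → Carrier is preserved.
WhID, ShipID → Carrier is preserved.
WhID, ShipID, PDesc → Carrier is preserved.

ShipID → PDesc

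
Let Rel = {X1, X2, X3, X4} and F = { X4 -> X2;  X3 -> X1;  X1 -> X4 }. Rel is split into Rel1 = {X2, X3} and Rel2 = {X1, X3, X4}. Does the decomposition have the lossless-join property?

Common attributes: Rel1 ∩ Rel2 = {X3}.
Closure of {X3}: X3 → X1 applies, adding X1; X1 → X4 applies, adding X4; X4 → X2 applies, adding X2. So (X3)⁺ = {X1, X2, X3, X4}.
This closure contains every attribute of Rel1, so Rel1 ∩ Rel2 → Rel1. The join is lossless.

Yes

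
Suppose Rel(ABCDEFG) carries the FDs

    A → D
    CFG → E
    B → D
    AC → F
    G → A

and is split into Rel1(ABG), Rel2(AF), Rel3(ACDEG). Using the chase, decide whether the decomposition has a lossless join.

Chase test. Columns are ABCDEFG; row i has aⱼ where attribute j ∈ Reli, else bᵢⱼ.
Initial tableau (one row per fragment):
  row 1: a1 a2 b13 b14 b15 b16 a7
  row 2: a1 b22 b23 b24 b25 a6 b27
  row 3: a1 b32 a3 a4 a5 b36 a7
Rows 1 and 2 agree on A; apply A→D and equate their D entries.
Rows 1 and 3 agree on A; apply A→D and equate their D entries.
No row becomes fully distinguished — the join is lossy.

No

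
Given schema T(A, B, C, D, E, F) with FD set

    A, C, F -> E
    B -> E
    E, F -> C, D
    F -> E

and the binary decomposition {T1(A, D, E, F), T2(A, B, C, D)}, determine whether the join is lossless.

Common attributes: T1 ∩ T2 = {A, D}.
No dependency enlarges {A, D}, so (A, D)⁺ = {A, D}.
The closure contains neither all of T1 = {A, D, E, F} nor all of T2 = {A, B, C, D}, so the common attributes are not a superkey of either fragment. The join is lossy.

No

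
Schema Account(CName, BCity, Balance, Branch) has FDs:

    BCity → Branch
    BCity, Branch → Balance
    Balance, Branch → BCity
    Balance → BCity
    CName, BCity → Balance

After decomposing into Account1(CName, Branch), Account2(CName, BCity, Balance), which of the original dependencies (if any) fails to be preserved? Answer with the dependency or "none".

Check BCity → Branch: no single fragment contains all of {BCity, Branch}, and the restricted closure of {BCity} across the fragments never reaches {Branch}.
BCity, Branch → Balance is preserved.
Balance, Branch → BCity is preserved.
Balance → BCity is preserved.
CName, BCity → Balance is preserved.

BCity → Branch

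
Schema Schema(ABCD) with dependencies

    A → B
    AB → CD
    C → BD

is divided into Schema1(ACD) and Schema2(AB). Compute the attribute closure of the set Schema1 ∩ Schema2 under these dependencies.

Schema1 ∩ Schema2 = {A}.
A → B applies, adding B
AB → CD applies, adding CD
Closure: {ABCD}.

ABCD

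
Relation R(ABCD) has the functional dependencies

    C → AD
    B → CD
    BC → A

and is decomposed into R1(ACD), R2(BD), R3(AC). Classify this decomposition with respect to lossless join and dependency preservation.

Lossless test (chase): Rows 1 and 3 agree on C; apply C→AD and equate their AD entries. No row becomes fully distinguished — the join is lossy.
Dependency preservation: the restricted closure of {B} across the fragments never reaches {CD}, so B → CD cannot be enforced without a join — not preserved.

lossy and not dependency-preserving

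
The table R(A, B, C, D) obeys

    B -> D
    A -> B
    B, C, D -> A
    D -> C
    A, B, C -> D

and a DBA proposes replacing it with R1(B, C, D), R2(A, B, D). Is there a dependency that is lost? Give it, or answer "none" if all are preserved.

none

B → D lies within R1.
A → B lies within R2.
B, C, D → A: restricted closure across fragments reaches A.
D → C lies within R1.
A, B, C → D: restricted closure across fragments reaches D.
Every dependency is enforceable on the fragments, so the decomposition is dependency-preserving.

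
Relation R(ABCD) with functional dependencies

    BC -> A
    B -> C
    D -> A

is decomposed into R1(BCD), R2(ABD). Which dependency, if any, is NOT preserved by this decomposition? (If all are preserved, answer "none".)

none

BC → A: restricted closure across fragments reaches A.
B → C lies within R1.
D → A lies within R2.
Every dependency is enforceable on the fragments, so the decomposition is dependency-preserving.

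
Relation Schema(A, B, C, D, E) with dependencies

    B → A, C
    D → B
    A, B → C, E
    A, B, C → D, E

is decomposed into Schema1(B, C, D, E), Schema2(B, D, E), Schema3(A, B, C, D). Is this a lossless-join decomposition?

Chase test. Columns are A, B, C, D, E; row i has aⱼ where attribute j ∈ Schemai, else bᵢⱼ.
Initial tableau (one row per fragment):
  row 1: b11 a2 a3 a4 a5
  row 2: b21 a2 b23 a4 a5
  row 3: a1 a2 a3 a4 b35
Rows 1 and 2 agree on B; apply B→A, C and equate their A, C entries.
Rows 1 and 3 agree on B; apply B→A, C and equate their A, C entries.
Rows 1 and 3 agree on A, B; apply A, B→C, E and equate their C, E entries.
Row 1 is now all distinguished symbols — the join is lossless.

Yes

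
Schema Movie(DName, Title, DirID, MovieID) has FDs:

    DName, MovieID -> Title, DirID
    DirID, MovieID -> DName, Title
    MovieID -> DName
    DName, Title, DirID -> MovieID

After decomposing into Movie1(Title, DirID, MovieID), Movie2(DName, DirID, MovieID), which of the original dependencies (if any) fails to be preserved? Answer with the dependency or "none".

Check DName, Title, DirID → MovieID: no single fragment contains all of {DName, Title, DirID, MovieID}, and the restricted closure of {DName, Title, DirID} across the fragments never reaches {MovieID}.
DName, MovieID → Title, DirID is preserved.
DirID, MovieID → DName, Title is preserved.
MovieID → DName is preserved.

DName, Title, DirID -> MovieID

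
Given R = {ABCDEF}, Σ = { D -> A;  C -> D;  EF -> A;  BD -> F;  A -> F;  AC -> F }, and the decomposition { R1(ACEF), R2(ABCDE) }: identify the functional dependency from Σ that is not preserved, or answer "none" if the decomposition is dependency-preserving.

D → A lies within R2.
C → D lies within R2.
EF → A lies within R1.
BD → F: restricted closure across fragments reaches F.
A → F lies within R1.
AC → F lies within R1.
Every dependency is enforceable on the fragments, so the decomposition is dependency-preserving.

none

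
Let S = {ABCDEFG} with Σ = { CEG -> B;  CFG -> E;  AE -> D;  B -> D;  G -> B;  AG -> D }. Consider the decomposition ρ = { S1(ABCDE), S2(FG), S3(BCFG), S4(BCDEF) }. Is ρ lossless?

Chase test. Columns are ABCDEFG; row i has aⱼ where attribute j ∈ Si, else bᵢⱼ.
Initial tableau (one row per fragment):
  row 1: a1 a2 a3 a4 a5 b16 b17
  row 2: b21 b22 b23 b24 b25 a6 a7
  row 3: b31 a2 a3 b34 b35 a6 a7
  row 4: b41 a2 a3 a4 a5 a6 b47
Rows 1 and 3 agree on B; apply B→D and equate their D entries.
Rows 2 and 3 agree on G; apply G→B and equate their B entries.
Rows 1 and 2 agree on B; apply B→D and equate their D entries.
No row becomes fully distinguished — the join is lossy.

No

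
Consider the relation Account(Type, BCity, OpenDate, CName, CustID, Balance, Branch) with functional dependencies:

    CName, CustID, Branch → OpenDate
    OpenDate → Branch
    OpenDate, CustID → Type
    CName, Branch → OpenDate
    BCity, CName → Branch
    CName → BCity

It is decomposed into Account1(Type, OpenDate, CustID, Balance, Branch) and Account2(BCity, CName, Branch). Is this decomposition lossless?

No

Common attributes: Account1 ∩ Account2 = {Branch}.
No dependency enlarges {Branch}, so (Branch)⁺ = {Branch}.
The closure contains neither all of Account1 = {Type, OpenDate, CustID, Balance, Branch} nor all of Account2 = {BCity, CName, Branch}, so the common attributes are not a superkey of either fragment. The join is lossy.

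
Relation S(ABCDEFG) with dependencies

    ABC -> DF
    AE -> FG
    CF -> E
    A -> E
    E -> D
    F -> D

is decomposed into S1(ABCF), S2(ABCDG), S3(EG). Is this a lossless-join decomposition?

Chase test. Columns are ABCDEFG; row i has aⱼ where attribute j ∈ Si, else bᵢⱼ.
Initial tableau (one row per fragment):
  row 1: a1 a2 a3 b14 b15 a6 b17
  row 2: a1 a2 a3 a4 b25 b26 a7
  row 3: b31 b32 b33 b34 a5 b36 a7
Rows 1 and 2 agree on ABC; apply ABC→DF and equate their DF entries.
Rows 1 and 2 agree on CF; apply CF→E and equate their E entries.
Rows 1 and 2 agree on AE; apply AE→FG and equate their FG entries.
No row becomes fully distinguished — the join is lossy.

No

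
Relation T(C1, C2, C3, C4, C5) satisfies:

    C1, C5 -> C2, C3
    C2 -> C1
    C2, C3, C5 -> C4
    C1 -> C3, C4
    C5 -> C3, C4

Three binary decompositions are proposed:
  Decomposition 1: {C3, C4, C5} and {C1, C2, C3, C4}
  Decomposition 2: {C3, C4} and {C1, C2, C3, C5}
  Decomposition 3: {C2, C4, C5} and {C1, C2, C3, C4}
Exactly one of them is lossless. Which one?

Decomposition 3

Decomposition 1: common = {C3, C4}, closure = {C3, C4} → lossy.
Decomposition 2: common = {C3}, closure = {C3} → lossy.
Decomposition 3: common = {C2, C4}, closure = {C1, C2, C3, C4} → lossless.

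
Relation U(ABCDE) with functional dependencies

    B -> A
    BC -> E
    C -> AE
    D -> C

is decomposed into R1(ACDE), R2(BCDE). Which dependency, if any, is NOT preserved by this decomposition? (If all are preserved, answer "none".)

B -> A

Check B → A: no single fragment contains all of {AB}, and the restricted closure of {B} across the fragments never reaches {A}.
BC → E is preserved.
C → AE is preserved.
D → C is preserved.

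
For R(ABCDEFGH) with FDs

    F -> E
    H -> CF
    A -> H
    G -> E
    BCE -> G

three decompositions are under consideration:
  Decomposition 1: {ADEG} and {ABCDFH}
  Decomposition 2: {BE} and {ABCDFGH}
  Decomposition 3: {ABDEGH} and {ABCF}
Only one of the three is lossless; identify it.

Decomposition 3

Decomposition 1: common = {AD}, closure = {ACDEFH} → lossy.
Decomposition 2: common = {B}, closure = {B} → lossy.
Decomposition 3: common = {AB}, closure = {ABCEFGH} → lossless.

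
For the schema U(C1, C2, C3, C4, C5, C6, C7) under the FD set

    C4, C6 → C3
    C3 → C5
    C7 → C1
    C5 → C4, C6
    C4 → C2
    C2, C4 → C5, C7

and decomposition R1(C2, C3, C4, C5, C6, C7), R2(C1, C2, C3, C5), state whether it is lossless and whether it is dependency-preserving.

Lossless test: (C2, C3, C5)⁺ = {C1, C2, C3, C4, C5, C6, C7}, which contains all of one fragment — lossless.
Dependency preservation: the restricted closure of {C7} across the fragments never reaches {C1}, so C7 → C1 cannot be enforced without a join — not preserved.

lossless but not dependency-preserving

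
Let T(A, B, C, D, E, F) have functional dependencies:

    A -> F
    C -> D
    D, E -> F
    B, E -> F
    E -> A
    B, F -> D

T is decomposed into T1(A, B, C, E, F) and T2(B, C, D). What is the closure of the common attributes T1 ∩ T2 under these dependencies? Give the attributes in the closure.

B, C, D

T1 ∩ T2 = {B, C}.
C → D applies, adding D
Closure: {B, C, D}.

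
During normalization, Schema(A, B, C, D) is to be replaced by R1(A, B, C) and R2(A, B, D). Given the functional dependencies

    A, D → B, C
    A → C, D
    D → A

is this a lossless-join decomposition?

Common attributes: R1 ∩ R2 = {A, B}.
Closure of {A, B}: A → C, D applies, adding C, D. So (A, B)⁺ = {A, B, C, D}.
This closure contains every attribute of R1, so R1 ∩ R2 → R1. The join is lossless.

Yes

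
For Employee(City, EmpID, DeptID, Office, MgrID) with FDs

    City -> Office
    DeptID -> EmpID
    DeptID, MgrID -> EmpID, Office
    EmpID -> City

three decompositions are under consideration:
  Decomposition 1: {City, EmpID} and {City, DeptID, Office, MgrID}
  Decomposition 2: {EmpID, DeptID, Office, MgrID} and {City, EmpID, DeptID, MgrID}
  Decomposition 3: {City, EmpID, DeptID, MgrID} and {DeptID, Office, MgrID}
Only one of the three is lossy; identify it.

Decomposition 1

Decomposition 1: common = {City}, closure = {City, Office} → lossy.
Decomposition 2: common = {EmpID, DeptID, MgrID}, closure = {City, EmpID, DeptID, Office, MgrID} → lossless.
Decomposition 3: common = {DeptID, MgrID}, closure = {City, EmpID, DeptID, Office, MgrID} → lossless.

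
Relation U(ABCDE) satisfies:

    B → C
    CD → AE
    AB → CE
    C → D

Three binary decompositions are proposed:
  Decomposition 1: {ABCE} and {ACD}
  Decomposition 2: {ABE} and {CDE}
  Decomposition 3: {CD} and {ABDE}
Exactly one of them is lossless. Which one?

Decomposition 1

Decomposition 1: common = {AC}, closure = {ACDE} → lossless.
Decomposition 2: common = {E}, closure = {E} → lossy.
Decomposition 3: common = {D}, closure = {D} → lossy.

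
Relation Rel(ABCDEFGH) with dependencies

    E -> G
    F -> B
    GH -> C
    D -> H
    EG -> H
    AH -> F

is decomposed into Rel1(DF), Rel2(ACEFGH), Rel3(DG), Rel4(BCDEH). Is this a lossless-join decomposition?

Chase test. Columns are ABCDEFGH; row i has aⱼ where attribute j ∈ Reli, else bᵢⱼ.
Initial tableau (one row per fragment):
  row 1: b11 b12 b13 a4 b15 a6 b17 b18
  row 2: a1 b22 a3 b24 a5 a6 a7 a8
  row 3: b31 b32 b33 a4 b35 b36 a7 b38
  row 4: b41 a2 a3 a4 a5 b46 b47 a8
Rows 2 and 4 agree on E; apply E→G and equate their G entries.
Rows 1 and 2 agree on F; apply F→B and equate their B entries.
Rows 1 and 3 agree on D; apply D→H and equate their H entries.
Rows 1 and 4 agree on D; apply D→H and equate their H entries.
Rows 2 and 3 agree on GH; apply GH→C and equate their C entries.
No row becomes fully distinguished — the join is lossy.

No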